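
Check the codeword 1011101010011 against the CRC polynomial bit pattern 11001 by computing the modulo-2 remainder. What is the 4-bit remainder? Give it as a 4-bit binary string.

0111

Modulo-2 division of 1011101010011 by 11001:
  pos 0: 10111 XOR 11001 = 01110
  pos 1: 11100 XOR 11001 = 00101
  pos 3: 10110 XOR 11001 = 01111
  pos 4: 11111 XOR 11001 = 00110
  pos 6: 11000 XOR 11001 = 00001
Remainder = 0111 (nonzero — an error is detected).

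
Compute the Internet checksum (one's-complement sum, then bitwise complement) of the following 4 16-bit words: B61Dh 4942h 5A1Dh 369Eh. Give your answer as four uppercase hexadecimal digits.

6FE4

One's-complement addition (fold any carry out of bit 15 back into bit 0):
  0xB61D + 0x4942 = 0x0FF5F
  0xFF5F + 0x5A1D = 0x1597C → wrap carry → 0x597D
  0x597D + 0x369E = 0x0901B
One's-complement sum = 0x901B.
Checksum = ~0x901B & 0xFFFF = 0x6FE4.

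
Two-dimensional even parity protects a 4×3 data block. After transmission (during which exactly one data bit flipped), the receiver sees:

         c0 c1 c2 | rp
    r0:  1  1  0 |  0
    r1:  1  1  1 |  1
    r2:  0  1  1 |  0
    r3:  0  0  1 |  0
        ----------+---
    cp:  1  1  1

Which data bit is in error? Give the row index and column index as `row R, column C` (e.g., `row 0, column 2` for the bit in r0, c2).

Recompute each row's even parity and compare to rp:
  r0: data parity 0, sent rp 0 → ok
  r1: data parity 1, sent rp 1 → ok
  r2: data parity 0, sent rp 0 → ok
  r3: data parity 1, sent rp 0 → mismatch
Recompute each column's even parity and compare to cp:
  c0: data parity 0, sent cp 1 → mismatch
  c1: data parity 1, sent cp 1 → ok
  c2: data parity 1, sent cp 1 → ok
Exactly one row (r3) and one column (c0) fail → the flipped bit is at their intersection.

row 3, column 0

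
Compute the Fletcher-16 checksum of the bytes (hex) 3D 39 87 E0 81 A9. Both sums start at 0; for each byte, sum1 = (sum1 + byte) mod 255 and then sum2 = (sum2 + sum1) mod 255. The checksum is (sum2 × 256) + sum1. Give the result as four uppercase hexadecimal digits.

Running sums (mod 255):
  after byte 0 (3D): sum1=61, sum2=61
  after byte 1 (39): sum1=118, sum2=179
  after byte 2 (87): sum1=253, sum2=177
  after byte 3 (E0): sum1=222, sum2=144
  after byte 4 (81): sum1=96, sum2=240
  after byte 5 (A9): sum1=10, sum2=250
Checksum = sum2·256 + sum1 = 250·256 + 10 = 64010 = 0xFA0A.

FA0A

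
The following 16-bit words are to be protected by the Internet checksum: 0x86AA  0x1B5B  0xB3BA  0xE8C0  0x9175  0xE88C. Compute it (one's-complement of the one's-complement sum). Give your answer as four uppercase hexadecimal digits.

477C

One's-complement addition (fold any carry out of bit 15 back into bit 0):
  0x86AA + 0x1B5B = 0x0A205
  0xA205 + 0xB3BA = 0x155BF → wrap carry → 0x55C0
  0x55C0 + 0xE8C0 = 0x13E80 → wrap carry → 0x3E81
  0x3E81 + 0x9175 = 0x0CFF6
  0xCFF6 + 0xE88C = 0x1B882 → wrap carry → 0xB883
One's-complement sum = 0xB883.
Checksum = ~0xB883 & 0xFFFF = 0x477C.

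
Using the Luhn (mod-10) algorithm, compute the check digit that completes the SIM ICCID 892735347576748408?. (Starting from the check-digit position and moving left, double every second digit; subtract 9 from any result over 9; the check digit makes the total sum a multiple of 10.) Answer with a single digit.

5

Partial digits right→left: 8 0 4 8 4 7 6 7 5 7 4 3 5 3 7 2 9 8
Double every second digit counting from the check-digit position (so the 1st, 3rd, 5th, ... of the partial from the right).
  doubled (with −9 where >9): 7 8 8 3 1 8 1 5 9 → sum 50
  kept as-is: 0 8 7 7 7 3 3 2 8 → sum 45
Total = 50 + 45 = 95.
Check digit = (10 − (95 mod 10)) mod 10 = 5.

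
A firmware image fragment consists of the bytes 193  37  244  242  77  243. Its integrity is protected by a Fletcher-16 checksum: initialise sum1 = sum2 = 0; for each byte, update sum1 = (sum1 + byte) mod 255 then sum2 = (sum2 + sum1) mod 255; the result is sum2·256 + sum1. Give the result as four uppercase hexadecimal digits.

Running sums (mod 255):
  after byte 0 (193): sum1=193, sum2=193
  after byte 1 (37): sum1=230, sum2=168
  after byte 2 (244): sum1=219, sum2=132
  after byte 3 (242): sum1=206, sum2=83
  after byte 4 (77): sum1=28, sum2=111
  after byte 5 (243): sum1=16, sum2=127
Checksum = sum2·256 + sum1 = 127·256 + 16 = 32528 = 0x7F10.

7F10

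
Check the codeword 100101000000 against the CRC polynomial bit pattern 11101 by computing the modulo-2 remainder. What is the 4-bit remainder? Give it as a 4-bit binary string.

0001

Modulo-2 division of 100101000000 by 11101:
  pos 0: 10010 XOR 11101 = 01111
  pos 1: 11111 XOR 11101 = 00010
  pos 4: 10000 XOR 11101 = 01101
  pos 5: 11010 XOR 11101 = 00111
  pos 7: 11100 XOR 11101 = 00001
Remainder = 0001 (nonzero — an error is detected).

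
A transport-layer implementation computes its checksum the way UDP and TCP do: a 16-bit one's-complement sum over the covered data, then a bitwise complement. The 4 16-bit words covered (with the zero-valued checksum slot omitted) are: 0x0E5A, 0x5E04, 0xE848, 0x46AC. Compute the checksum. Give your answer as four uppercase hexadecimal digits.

64AC

One's-complement addition (fold any carry out of bit 15 back into bit 0):
  0x0E5A + 0x5E04 = 0x06C5E
  0x6C5E + 0xE848 = 0x154A6 → wrap carry → 0x54A7
  0x54A7 + 0x46AC = 0x09B53
One's-complement sum = 0x9B53.
Checksum = ~0x9B53 & 0xFFFF = 0x64AC.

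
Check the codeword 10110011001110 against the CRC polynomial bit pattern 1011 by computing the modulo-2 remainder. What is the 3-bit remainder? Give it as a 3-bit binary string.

Modulo-2 division of 10110011001110 by 1011:
  pos 0: 1011 XOR 1011 = 0000
  pos 6: 1100 XOR 1011 = 0111
  pos 7: 1111 XOR 1011 = 0100
  pos 8: 1001 XOR 1011 = 0010
  pos 10: 1010 XOR 1011 = 0001
Remainder = 001 (nonzero — an error is detected).

001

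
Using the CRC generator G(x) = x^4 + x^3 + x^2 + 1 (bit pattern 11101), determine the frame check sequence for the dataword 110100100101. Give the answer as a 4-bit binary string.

Append 4 zeros: 1101001001010000. Divide by 11101 (XOR where the leading bit is 1):
  pos 0: 11010 XOR 11101 = 00111
  pos 2: 11101 XOR 11101 = 00000
  pos 9: 10100 XOR 11101 = 01001
  pos 10: 10010 XOR 11101 = 01111
  pos 11: 11110 XOR 11101 = 00011
Remainder (last 4 bits) = 0011. This is the CRC / FCS.

0011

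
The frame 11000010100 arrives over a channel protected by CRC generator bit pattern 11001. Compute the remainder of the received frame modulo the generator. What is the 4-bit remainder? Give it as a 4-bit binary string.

Modulo-2 division of 11000010100 by 11001:
  pos 0: 11000 XOR 11001 = 00001
  pos 4: 10101 XOR 11001 = 01100
  pos 5: 11000 XOR 11001 = 00001
Remainder = 0010 (nonzero — an error is detected).

0010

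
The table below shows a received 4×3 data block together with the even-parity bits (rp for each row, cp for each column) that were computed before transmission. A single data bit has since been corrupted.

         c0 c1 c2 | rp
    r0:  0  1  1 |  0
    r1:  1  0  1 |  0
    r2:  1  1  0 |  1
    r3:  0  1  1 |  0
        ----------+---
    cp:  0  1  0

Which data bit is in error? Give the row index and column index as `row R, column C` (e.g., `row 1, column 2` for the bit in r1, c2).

Recompute each row's even parity and compare to rp:
  r0: data parity 0, sent rp 0 → ok
  r1: data parity 0, sent rp 0 → ok
  r2: data parity 0, sent rp 1 → mismatch
  r3: data parity 0, sent rp 0 → ok
Recompute each column's even parity and compare to cp:
  c0: data parity 0, sent cp 0 → ok
  c1: data parity 1, sent cp 1 → ok
  c2: data parity 1, sent cp 0 → mismatch
Exactly one row (r2) and one column (c2) fail → the flipped bit is at their intersection.

row 2, column 2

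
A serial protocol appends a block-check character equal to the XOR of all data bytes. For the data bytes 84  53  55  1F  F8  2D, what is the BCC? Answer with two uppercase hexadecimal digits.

XOR the bytes together:
  start with 0x84
  0x84 ⊕ 0x53 = 0xD7
  0xD7 ⊕ 0x55 = 0x82
  0x82 ⊕ 0x1F = 0x9D
  0x9D ⊕ 0xF8 = 0x65
  0x65 ⊕ 0x2D = 0x48

48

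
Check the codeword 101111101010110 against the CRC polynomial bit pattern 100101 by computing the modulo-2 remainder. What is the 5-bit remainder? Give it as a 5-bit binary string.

01110

Modulo-2 division of 101111101010110 by 100101:
  pos 0: 101111 XOR 100101 = 001010
  pos 2: 101010 XOR 100101 = 001111
  pos 4: 111110 XOR 100101 = 011011
  pos 5: 110111 XOR 100101 = 010010
  pos 6: 100100 XOR 100101 = 000001
Remainder = 01110 (nonzero — an error is detected).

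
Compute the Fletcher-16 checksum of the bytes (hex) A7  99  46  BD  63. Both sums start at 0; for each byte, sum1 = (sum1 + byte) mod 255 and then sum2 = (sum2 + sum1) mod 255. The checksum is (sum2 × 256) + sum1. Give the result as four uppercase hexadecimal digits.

5EA8

Running sums (mod 255):
  after byte 0 (A7): sum1=167, sum2=167
  after byte 1 (99): sum1=65, sum2=232
  after byte 2 (46): sum1=135, sum2=112
  after byte 3 (BD): sum1=69, sum2=181
  after byte 4 (63): sum1=168, sum2=94
Checksum = sum2·256 + sum1 = 94·256 + 168 = 24232 = 0x5EA8.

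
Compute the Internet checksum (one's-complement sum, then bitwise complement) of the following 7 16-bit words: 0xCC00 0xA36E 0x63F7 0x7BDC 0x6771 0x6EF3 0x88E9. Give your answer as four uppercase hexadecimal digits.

One's-complement addition (fold any carry out of bit 15 back into bit 0):
  0xCC00 + 0xA36E = 0x16F6E → wrap carry → 0x6F6F
  0x6F6F + 0x63F7 = 0x0D366
  0xD366 + 0x7BDC = 0x14F42 → wrap carry → 0x4F43
  0x4F43 + 0x6771 = 0x0B6B4
  0xB6B4 + 0x6EF3 = 0x125A7 → wrap carry → 0x25A8
  0x25A8 + 0x88E9 = 0x0AE91
One's-complement sum = 0xAE91.
Checksum = ~0xAE91 & 0xFFFF = 0x516E.

516E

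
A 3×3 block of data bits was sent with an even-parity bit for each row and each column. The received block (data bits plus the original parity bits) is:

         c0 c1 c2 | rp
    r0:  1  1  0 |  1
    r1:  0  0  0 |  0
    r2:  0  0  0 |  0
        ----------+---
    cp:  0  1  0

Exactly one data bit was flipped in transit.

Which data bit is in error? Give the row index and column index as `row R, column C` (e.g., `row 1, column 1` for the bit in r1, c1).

row 0, column 0

Recompute each row's even parity and compare to rp:
  r0: data parity 0, sent rp 1 → mismatch
  r1: data parity 0, sent rp 0 → ok
  r2: data parity 0, sent rp 0 → ok
Recompute each column's even parity and compare to cp:
  c0: data parity 1, sent cp 0 → mismatch
  c1: data parity 1, sent cp 1 → ok
  c2: data parity 0, sent cp 0 → ok
Exactly one row (r0) and one column (c0) fail → the flipped bit is at their intersection.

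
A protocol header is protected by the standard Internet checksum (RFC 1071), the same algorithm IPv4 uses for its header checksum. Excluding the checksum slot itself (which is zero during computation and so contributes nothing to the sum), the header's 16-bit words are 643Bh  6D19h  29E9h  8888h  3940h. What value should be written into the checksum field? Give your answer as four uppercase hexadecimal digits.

One's-complement addition (fold any carry out of bit 15 back into bit 0):
  0x643B + 0x6D19 = 0x0D154
  0xD154 + 0x29E9 = 0x0FB3D
  0xFB3D + 0x8888 = 0x183C5 → wrap carry → 0x83C6
  0x83C6 + 0x3940 = 0x0BD06
One's-complement sum = 0xBD06.
Checksum = ~0xBD06 & 0xFFFF = 0x42F9.

42F9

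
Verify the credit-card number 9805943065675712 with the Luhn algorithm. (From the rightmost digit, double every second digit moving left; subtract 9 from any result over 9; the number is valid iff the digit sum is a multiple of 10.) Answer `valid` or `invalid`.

invalid

From the right, keep odd positions and double even positions (subtract 9 from any doubled value over 9):
  doubled (positions 2,4,...): 2 1 3 3 6 9 0 9 → sum 33
  kept (positions 1,3,...): 2 7 7 5 0 4 5 8 → sum 38
Total = 71.
71 mod 10 = 1, so the number is invalid.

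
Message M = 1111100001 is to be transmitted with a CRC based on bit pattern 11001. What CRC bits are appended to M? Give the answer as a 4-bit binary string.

1110

Append 4 zeros: 11111000010000. Divide by 11001 (XOR where the leading bit is 1):
  pos 0: 11111 XOR 11001 = 00110
  pos 2: 11000 XOR 11001 = 00001
  pos 6: 10010 XOR 11001 = 01011
  pos 7: 10110 XOR 11001 = 01111
  pos 8: 11110 XOR 11001 = 00111
Remainder (last 4 bits) = 1110. This is the CRC / FCS.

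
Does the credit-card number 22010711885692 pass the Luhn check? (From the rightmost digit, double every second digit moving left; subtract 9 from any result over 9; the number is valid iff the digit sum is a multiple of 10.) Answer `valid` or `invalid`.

valid

From the right, keep odd positions and double even positions (subtract 9 from any doubled value over 9):
  doubled (positions 2,4,...): 9 1 7 2 0 0 4 → sum 23
  kept (positions 1,3,...): 2 6 8 1 7 1 2 → sum 27
Total = 50.
50 mod 10 = 0, so the number is valid.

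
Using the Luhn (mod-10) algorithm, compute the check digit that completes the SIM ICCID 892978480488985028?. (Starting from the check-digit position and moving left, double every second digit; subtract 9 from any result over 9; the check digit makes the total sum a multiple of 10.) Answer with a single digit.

4

Partial digits right→left: 8 2 0 5 8 9 8 8 4 0 8 4 8 7 9 2 9 8
Double every second digit counting from the check-digit position (so the 1st, 3rd, 5th, ... of the partial from the right).
  doubled (with −9 where >9): 7 0 7 7 8 7 7 9 9 → sum 61
  kept as-is: 2 5 9 8 0 4 7 2 8 → sum 45
Total = 61 + 45 = 106.
Check digit = (10 − (106 mod 10)) mod 10 = 4.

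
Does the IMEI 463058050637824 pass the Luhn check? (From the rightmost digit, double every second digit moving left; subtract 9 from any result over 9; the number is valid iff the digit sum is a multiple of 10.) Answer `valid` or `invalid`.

valid

From the right, keep odd positions and double even positions (subtract 9 from any doubled value over 9):
  doubled (positions 2,4,...): 4 5 3 1 7 0 3 → sum 23
  kept (positions 1,3,...): 4 8 3 0 0 5 3 4 → sum 27
Total = 50.
50 mod 10 = 0, so the number is valid.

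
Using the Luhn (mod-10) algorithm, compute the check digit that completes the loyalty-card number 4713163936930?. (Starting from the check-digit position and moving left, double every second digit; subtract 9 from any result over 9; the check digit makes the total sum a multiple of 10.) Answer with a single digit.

3

Partial digits right→left: 0 3 9 6 3 9 3 6 1 3 1 7 4
Double every second digit counting from the check-digit position (so the 1st, 3rd, 5th, ... of the partial from the right).
  doubled (with −9 where >9): 0 9 6 6 2 2 8 → sum 33
  kept as-is: 3 6 9 6 3 7 → sum 34
Total = 33 + 34 = 67.
Check digit = (10 − (67 mod 10)) mod 10 = 3.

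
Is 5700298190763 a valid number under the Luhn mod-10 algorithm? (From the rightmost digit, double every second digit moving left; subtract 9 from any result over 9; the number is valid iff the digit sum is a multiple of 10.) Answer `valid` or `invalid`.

invalid

From the right, keep odd positions and double even positions (subtract 9 from any doubled value over 9):
  doubled (positions 2,4,...): 3 0 2 9 0 5 → sum 19
  kept (positions 1,3,...): 3 7 9 8 2 0 5 → sum 34
Total = 53.
53 mod 10 = 3, so the number is invalid.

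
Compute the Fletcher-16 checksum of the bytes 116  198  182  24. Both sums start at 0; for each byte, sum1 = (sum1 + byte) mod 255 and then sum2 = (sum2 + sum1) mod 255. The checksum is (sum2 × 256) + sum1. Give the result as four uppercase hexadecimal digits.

AB0A

Running sums (mod 255):
  after byte 0 (116): sum1=116, sum2=116
  after byte 1 (198): sum1=59, sum2=175
  after byte 2 (182): sum1=241, sum2=161
  after byte 3 (24): sum1=10, sum2=171
Checksum = sum2·256 + sum1 = 171·256 + 10 = 43786 = 0xAB0A.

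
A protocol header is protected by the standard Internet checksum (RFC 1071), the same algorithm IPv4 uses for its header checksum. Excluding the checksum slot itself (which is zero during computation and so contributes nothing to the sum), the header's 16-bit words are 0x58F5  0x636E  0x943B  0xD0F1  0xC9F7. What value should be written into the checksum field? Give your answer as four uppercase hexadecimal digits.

One's-complement addition (fold any carry out of bit 15 back into bit 0):
  0x58F5 + 0x636E = 0x0BC63
  0xBC63 + 0x943B = 0x1509E → wrap carry → 0x509F
  0x509F + 0xD0F1 = 0x12190 → wrap carry → 0x2191
  0x2191 + 0xC9F7 = 0x0EB88
One's-complement sum = 0xEB88.
Checksum = ~0xEB88 & 0xFFFF = 0x1477.

1477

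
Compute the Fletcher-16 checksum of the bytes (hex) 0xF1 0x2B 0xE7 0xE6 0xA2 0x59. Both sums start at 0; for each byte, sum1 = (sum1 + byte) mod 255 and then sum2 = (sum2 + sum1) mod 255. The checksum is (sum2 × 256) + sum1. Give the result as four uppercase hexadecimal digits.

76E7

Running sums (mod 255):
  after byte 0 (0xF1): sum1=241, sum2=241
  after byte 1 (0x2B): sum1=29, sum2=15
  after byte 2 (0xE7): sum1=5, sum2=20
  after byte 3 (0xE6): sum1=235, sum2=0
  after byte 4 (0xA2): sum1=142, sum2=142
  after byte 5 (0x59): sum1=231, sum2=118
Checksum = sum2·256 + sum1 = 118·256 + 231 = 30439 = 0x76E7.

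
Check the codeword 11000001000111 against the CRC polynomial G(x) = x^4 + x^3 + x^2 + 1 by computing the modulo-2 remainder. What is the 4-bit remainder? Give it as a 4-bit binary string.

0000

Modulo-2 division of 11000001000111 by 11101:
  pos 0: 11000 XOR 11101 = 00101
  pos 2: 10100 XOR 11101 = 01001
  pos 3: 10011 XOR 11101 = 01110
  pos 4: 11100 XOR 11101 = 00001
  pos 8: 10011 XOR 11101 = 01110
  pos 9: 11101 XOR 11101 = 00000
Remainder = 0000 (zero — the frame passes the CRC check).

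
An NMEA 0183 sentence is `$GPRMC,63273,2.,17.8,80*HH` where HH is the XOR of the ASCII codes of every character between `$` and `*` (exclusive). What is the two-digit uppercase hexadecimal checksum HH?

7C

XOR the ASCII codes of the payload characters:
  'G' = 0x47 → acc = 0x47
  'P' = 0x50 → acc = 0x17
  'R' = 0x52 → acc = 0x45
  'M' = 0x4D → acc = 0x08
  'C' = 0x43 → acc = 0x4B
  ',' = 0x2C → acc = 0x67
  '6' = 0x36 → acc = 0x51
  '3' = 0x33 → acc = 0x62
  '2' = 0x32 → acc = 0x50
  '7' = 0x37 → acc = 0x67
  '3' = 0x33 → acc = 0x54
  ',' = 0x2C → acc = 0x78
  '2' = 0x32 → acc = 0x4A
  '.' = 0x2E → acc = 0x64
  ',' = 0x2C → acc = 0x48
  '1' = 0x31 → acc = 0x79
  '7' = 0x37 → acc = 0x4E
  '.' = 0x2E → acc = 0x60
  '8' = 0x38 → acc = 0x58
  ',' = 0x2C → acc = 0x74
  '8' = 0x38 → acc = 0x4C
  '0' = 0x30 → acc = 0x7C
Checksum = 0x7C.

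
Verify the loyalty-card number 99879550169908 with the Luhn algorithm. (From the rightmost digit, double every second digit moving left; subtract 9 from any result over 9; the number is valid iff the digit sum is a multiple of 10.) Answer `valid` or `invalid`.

From the right, keep odd positions and double even positions (subtract 9 from any doubled value over 9):
  doubled (positions 2,4,...): 0 9 2 1 9 7 9 → sum 37
  kept (positions 1,3,...): 8 9 6 0 5 7 9 → sum 44
Total = 81.
81 mod 10 = 1, so the number is invalid.

invalid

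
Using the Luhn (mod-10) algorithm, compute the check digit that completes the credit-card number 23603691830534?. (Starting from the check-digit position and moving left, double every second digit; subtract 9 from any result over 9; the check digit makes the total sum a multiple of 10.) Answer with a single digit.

Partial digits right→left: 4 3 5 0 3 8 1 9 6 3 0 6 3 2
Double every second digit counting from the check-digit position (so the 1st, 3rd, 5th, ... of the partial from the right).
  doubled (with −9 where >9): 8 1 6 2 3 0 6 → sum 26
  kept as-is: 3 0 8 9 3 6 2 → sum 31
Total = 26 + 31 = 57.
Check digit = (10 − (57 mod 10)) mod 10 = 3.

3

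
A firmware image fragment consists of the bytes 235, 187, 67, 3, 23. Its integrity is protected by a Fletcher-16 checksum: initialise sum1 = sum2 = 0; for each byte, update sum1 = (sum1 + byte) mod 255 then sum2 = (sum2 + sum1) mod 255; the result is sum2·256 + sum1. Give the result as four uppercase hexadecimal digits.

7105

Running sums (mod 255):
  after byte 0 (235): sum1=235, sum2=235
  after byte 1 (187): sum1=167, sum2=147
  after byte 2 (67): sum1=234, sum2=126
  after byte 3 (3): sum1=237, sum2=108
  after byte 4 (23): sum1=5, sum2=113
Checksum = sum2·256 + sum1 = 113·256 + 5 = 28933 = 0x7105.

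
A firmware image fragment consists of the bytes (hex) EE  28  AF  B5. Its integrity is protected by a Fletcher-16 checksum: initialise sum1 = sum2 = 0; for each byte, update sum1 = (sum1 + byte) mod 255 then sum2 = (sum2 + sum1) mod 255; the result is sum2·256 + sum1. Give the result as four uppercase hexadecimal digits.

497C

Running sums (mod 255):
  after byte 0 (EE): sum1=238, sum2=238
  after byte 1 (28): sum1=23, sum2=6
  after byte 2 (AF): sum1=198, sum2=204
  after byte 3 (B5): sum1=124, sum2=73
Checksum = sum2·256 + sum1 = 73·256 + 124 = 18812 = 0x497C.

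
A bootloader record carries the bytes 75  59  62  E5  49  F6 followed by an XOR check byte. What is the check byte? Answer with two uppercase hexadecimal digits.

14

XOR the bytes together:
  start with 0x75
  0x75 ⊕ 0x59 = 0x2C
  0x2C ⊕ 0x62 = 0x4E
  0x4E ⊕ 0xE5 = 0xAB
  0xAB ⊕ 0x49 = 0xE2
  0xE2 ⊕ 0xF6 = 0x14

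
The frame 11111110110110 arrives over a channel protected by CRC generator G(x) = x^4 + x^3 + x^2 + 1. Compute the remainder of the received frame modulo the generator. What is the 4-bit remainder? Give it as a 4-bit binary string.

Modulo-2 division of 11111110110110 by 11101:
  pos 0: 11111 XOR 11101 = 00010
  pos 3: 10110 XOR 11101 = 01011
  pos 4: 10111 XOR 11101 = 01010
  pos 5: 10101 XOR 11101 = 01000
  pos 6: 10000 XOR 11101 = 01101
  pos 7: 11011 XOR 11101 = 00110
  pos 9: 11010 XOR 11101 = 00111
Remainder = 0111 (nonzero — an error is detected).

0111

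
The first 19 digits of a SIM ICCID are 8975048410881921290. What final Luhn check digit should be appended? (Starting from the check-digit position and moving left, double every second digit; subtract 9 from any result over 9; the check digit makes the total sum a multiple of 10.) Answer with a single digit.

Partial digits right→left: 0 9 2 1 2 9 1 8 8 0 1 4 8 4 0 5 7 9 8
Double every second digit counting from the check-digit position (so the 1st, 3rd, 5th, ... of the partial from the right).
  doubled (with −9 where >9): 0 4 4 2 7 2 7 0 5 7 → sum 38
  kept as-is: 9 1 9 8 0 4 4 5 9 → sum 49
Total = 38 + 49 = 87.
Check digit = (10 − (87 mod 10)) mod 10 = 3.

3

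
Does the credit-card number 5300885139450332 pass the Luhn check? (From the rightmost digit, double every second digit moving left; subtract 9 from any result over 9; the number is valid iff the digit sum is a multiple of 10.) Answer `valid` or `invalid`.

valid

From the right, keep odd positions and double even positions (subtract 9 from any doubled value over 9):
  doubled (positions 2,4,...): 6 0 8 6 1 7 0 1 → sum 29
  kept (positions 1,3,...): 2 3 5 9 1 8 0 3 → sum 31
Total = 60.
60 mod 10 = 0, so the number is valid.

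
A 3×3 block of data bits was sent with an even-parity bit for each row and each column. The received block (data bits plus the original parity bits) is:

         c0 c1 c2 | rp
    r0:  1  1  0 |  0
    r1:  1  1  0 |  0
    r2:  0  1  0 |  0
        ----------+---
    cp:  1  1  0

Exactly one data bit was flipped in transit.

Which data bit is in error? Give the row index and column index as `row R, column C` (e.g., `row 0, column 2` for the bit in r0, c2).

row 2, column 0

Recompute each row's even parity and compare to rp:
  r0: data parity 0, sent rp 0 → ok
  r1: data parity 0, sent rp 0 → ok
  r2: data parity 1, sent rp 0 → mismatch
Recompute each column's even parity and compare to cp:
  c0: data parity 0, sent cp 1 → mismatch
  c1: data parity 1, sent cp 1 → ok
  c2: data parity 0, sent cp 0 → ok
Exactly one row (r2) and one column (c0) fail → the flipped bit is at their intersection.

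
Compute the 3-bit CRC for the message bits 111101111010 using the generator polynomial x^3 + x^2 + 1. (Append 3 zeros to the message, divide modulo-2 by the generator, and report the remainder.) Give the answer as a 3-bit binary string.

101

Append 3 zeros: 111101111010000. Divide by 1101 (XOR where the leading bit is 1):
  pos 0: 1111 XOR 1101 = 0010
  pos 2: 1001 XOR 1101 = 0100
  pos 3: 1001 XOR 1101 = 0100
  pos 4: 1001 XOR 1101 = 0100
  pos 5: 1001 XOR 1101 = 0100
  pos 6: 1000 XOR 1101 = 0101
  pos 7: 1011 XOR 1101 = 0110
  pos 8: 1100 XOR 1101 = 0001
  pos 11: 1000 XOR 1101 = 0101
Remainder (last 3 bits) = 101. This is the CRC / FCS.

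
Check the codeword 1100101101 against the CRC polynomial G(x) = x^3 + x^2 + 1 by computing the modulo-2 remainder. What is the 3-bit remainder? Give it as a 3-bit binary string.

101

Modulo-2 division of 1100101101 by 1101:
  pos 0: 1100 XOR 1101 = 0001
  pos 3: 1101 XOR 1101 = 0000
Remainder = 101 (nonzero — an error is detected).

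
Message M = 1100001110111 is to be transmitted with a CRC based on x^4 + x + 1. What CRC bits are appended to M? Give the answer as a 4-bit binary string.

Append 4 zeros: 11000011101110000. Divide by 10011 (XOR where the leading bit is 1):
  pos 0: 11000 XOR 10011 = 01011
  pos 1: 10110 XOR 10011 = 00101
  pos 3: 10111 XOR 10011 = 00100
  pos 5: 10010 XOR 10011 = 00001
  pos 9: 11110 XOR 10011 = 01101
  pos 10: 11010 XOR 10011 = 01001
  pos 11: 10010 XOR 10011 = 00001
Remainder (last 4 bits) = 0010. This is the CRC / FCS.

0010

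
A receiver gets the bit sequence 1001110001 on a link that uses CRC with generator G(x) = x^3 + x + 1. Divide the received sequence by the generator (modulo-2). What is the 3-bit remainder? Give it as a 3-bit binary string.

001

Modulo-2 division of 1001110001 by 1011:
  pos 0: 1001 XOR 1011 = 0010
  pos 2: 1011 XOR 1011 = 0000
Remainder = 001 (nonzero — an error is detected).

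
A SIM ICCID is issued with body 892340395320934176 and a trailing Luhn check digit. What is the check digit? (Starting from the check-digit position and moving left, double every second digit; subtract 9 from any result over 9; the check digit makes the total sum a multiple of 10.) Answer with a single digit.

Partial digits right→left: 6 7 1 4 3 9 0 2 3 5 9 3 0 4 3 2 9 8
Double every second digit counting from the check-digit position (so the 1st, 3rd, 5th, ... of the partial from the right).
  doubled (with −9 where >9): 3 2 6 0 6 9 0 6 9 → sum 41
  kept as-is: 7 4 9 2 5 3 4 2 8 → sum 44
Total = 41 + 44 = 85.
Check digit = (10 − (85 mod 10)) mod 10 = 5.

5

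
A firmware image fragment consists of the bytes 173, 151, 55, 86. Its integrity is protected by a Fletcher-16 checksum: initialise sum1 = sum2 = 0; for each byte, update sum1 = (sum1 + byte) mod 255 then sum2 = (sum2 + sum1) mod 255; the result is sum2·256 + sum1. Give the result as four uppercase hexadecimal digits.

42D2

Running sums (mod 255):
  after byte 0 (173): sum1=173, sum2=173
  after byte 1 (151): sum1=69, sum2=242
  after byte 2 (55): sum1=124, sum2=111
  after byte 3 (86): sum1=210, sum2=66
Checksum = sum2·256 + sum1 = 66·256 + 210 = 17106 = 0x42D2.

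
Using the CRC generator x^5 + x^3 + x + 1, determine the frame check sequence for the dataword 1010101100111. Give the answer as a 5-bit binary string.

11110

Append 5 zeros: 101010110011100000. Divide by 101011 (XOR where the leading bit is 1):
  pos 0: 101010 XOR 101011 = 000001
  pos 5: 111001 XOR 101011 = 010010
  pos 6: 100101 XOR 101011 = 001110
  pos 8: 111010 XOR 101011 = 010001
  pos 9: 100010 XOR 101011 = 001001
  pos 11: 100100 XOR 101011 = 001111
Remainder (last 5 bits) = 11110. This is the CRC / FCS.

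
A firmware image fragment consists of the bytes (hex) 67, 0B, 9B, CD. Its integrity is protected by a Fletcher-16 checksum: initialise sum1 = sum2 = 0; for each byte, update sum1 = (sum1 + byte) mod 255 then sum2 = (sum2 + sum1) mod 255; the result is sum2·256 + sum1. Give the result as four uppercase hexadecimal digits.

Running sums (mod 255):
  after byte 0 (67): sum1=103, sum2=103
  after byte 1 (0B): sum1=114, sum2=217
  after byte 2 (9B): sum1=14, sum2=231
  after byte 3 (CD): sum1=219, sum2=195
Checksum = sum2·256 + sum1 = 195·256 + 219 = 50139 = 0xC3DB.

C3DB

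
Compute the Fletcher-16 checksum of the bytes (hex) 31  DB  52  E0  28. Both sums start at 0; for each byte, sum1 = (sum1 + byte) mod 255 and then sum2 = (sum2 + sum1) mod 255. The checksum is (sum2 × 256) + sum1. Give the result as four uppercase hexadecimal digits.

4668

Running sums (mod 255):
  after byte 0 (31): sum1=49, sum2=49
  after byte 1 (DB): sum1=13, sum2=62
  after byte 2 (52): sum1=95, sum2=157
  after byte 3 (E0): sum1=64, sum2=221
  after byte 4 (28): sum1=104, sum2=70
Checksum = sum2·256 + sum1 = 70·256 + 104 = 18024 = 0x4668.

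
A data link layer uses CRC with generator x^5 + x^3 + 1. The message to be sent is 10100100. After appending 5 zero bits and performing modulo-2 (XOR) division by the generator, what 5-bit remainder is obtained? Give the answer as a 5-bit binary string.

00000

Append 5 zeros: 1010010000000. Divide by 101001 (XOR where the leading bit is 1):
  pos 0: 101001 XOR 101001 = 000000
Remainder (last 5 bits) = 00000. This is the CRC / FCS.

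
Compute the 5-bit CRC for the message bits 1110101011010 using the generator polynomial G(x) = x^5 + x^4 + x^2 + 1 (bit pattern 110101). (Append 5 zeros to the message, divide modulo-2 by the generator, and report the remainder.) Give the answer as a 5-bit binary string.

Append 5 zeros: 111010101101000000. Divide by 110101 (XOR where the leading bit is 1):
  pos 0: 111010 XOR 110101 = 001111
  pos 2: 111110 XOR 110101 = 001011
  pos 4: 101111 XOR 110101 = 011010
  pos 5: 110100 XOR 110101 = 000001
  pos 10: 110000 XOR 110101 = 000101
Remainder (last 5 bits) = 10100. This is the CRC / FCS.

10100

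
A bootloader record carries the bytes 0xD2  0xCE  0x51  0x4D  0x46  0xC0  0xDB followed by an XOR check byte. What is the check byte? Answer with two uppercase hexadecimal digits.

5D

XOR the bytes together:
  start with 0xD2
  0xD2 ⊕ 0xCE = 0x1C
  0x1C ⊕ 0x51 = 0x4D
  0x4D ⊕ 0x4D = 0x00
  0x00 ⊕ 0x46 = 0x46
  0x46 ⊕ 0xC0 = 0x86
  0x86 ⊕ 0xDB = 0x5D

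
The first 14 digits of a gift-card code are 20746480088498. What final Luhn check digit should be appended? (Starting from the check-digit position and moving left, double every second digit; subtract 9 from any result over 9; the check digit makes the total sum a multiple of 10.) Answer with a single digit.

2

Partial digits right→left: 8 9 4 8 8 0 0 8 4 6 4 7 0 2
Double every second digit counting from the check-digit position (so the 1st, 3rd, 5th, ... of the partial from the right).
  doubled (with −9 where >9): 7 8 7 0 8 8 0 → sum 38
  kept as-is: 9 8 0 8 6 7 2 → sum 40
Total = 38 + 40 = 78.
Check digit = (10 − (78 mod 10)) mod 10 = 2.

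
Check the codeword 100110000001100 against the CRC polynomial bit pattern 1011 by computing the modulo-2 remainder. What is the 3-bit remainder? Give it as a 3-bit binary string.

Modulo-2 division of 100110000001100 by 1011:
  pos 0: 1001 XOR 1011 = 0010
  pos 2: 1010 XOR 1011 = 0001
  pos 5: 1000 XOR 1011 = 0011
  pos 7: 1100 XOR 1011 = 0111
  pos 8: 1111 XOR 1011 = 0100
  pos 9: 1001 XOR 1011 = 0010
  pos 11: 1000 XOR 1011 = 0011
Remainder = 011 (nonzero — an error is detected).

011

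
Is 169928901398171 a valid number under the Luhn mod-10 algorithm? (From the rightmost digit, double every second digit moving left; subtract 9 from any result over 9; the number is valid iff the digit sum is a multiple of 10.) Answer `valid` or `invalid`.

valid

From the right, keep odd positions and double even positions (subtract 9 from any doubled value over 9):
  doubled (positions 2,4,...): 5 7 6 0 7 9 3 → sum 37
  kept (positions 1,3,...): 1 1 9 1 9 2 9 1 → sum 33
Total = 70.
70 mod 10 = 0, so the number is valid.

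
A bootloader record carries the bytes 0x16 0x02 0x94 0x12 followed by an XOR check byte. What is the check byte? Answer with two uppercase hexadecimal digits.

XOR the bytes together:
  start with 0x16
  0x16 ⊕ 0x02 = 0x14
  0x14 ⊕ 0x94 = 0x80
  0x80 ⊕ 0x12 = 0x92

92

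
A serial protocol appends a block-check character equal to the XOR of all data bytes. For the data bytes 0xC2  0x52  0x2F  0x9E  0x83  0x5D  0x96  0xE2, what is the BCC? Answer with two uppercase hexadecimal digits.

XOR the bytes together:
  start with 0xC2
  0xC2 ⊕ 0x52 = 0x90
  0x90 ⊕ 0x2F = 0xBF
  0xBF ⊕ 0x9E = 0x21
  0x21 ⊕ 0x83 = 0xA2
  0xA2 ⊕ 0x5D = 0xFF
  0xFF ⊕ 0x96 = 0x69
  0x69 ⊕ 0xE2 = 0x8B

8B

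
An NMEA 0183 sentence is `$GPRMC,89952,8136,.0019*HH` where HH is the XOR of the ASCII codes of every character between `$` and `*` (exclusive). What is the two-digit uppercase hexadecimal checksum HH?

XOR the ASCII codes of the payload characters:
  'G' = 0x47 → acc = 0x47
  'P' = 0x50 → acc = 0x17
  'R' = 0x52 → acc = 0x45
  'M' = 0x4D → acc = 0x08
  'C' = 0x43 → acc = 0x4B
  ',' = 0x2C → acc = 0x67
  '8' = 0x38 → acc = 0x5F
  '9' = 0x39 → acc = 0x66
  '9' = 0x39 → acc = 0x5F
  '5' = 0x35 → acc = 0x6A
  '2' = 0x32 → acc = 0x58
  ',' = 0x2C → acc = 0x74
  '8' = 0x38 → acc = 0x4C
  '1' = 0x31 → acc = 0x7D
  '3' = 0x33 → acc = 0x4E
  '6' = 0x36 → acc = 0x78
  ',' = 0x2C → acc = 0x54
  '.' = 0x2E → acc = 0x7A
  '0' = 0x30 → acc = 0x4A
  '0' = 0x30 → acc = 0x7A
  '1' = 0x31 → acc = 0x4B
  '9' = 0x39 → acc = 0x72
Checksum = 0x72.

72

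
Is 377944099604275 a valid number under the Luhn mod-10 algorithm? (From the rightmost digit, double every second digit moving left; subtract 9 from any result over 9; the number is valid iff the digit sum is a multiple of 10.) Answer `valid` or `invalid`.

From the right, keep odd positions and double even positions (subtract 9 from any doubled value over 9):
  doubled (positions 2,4,...): 5 8 3 9 8 9 5 → sum 47
  kept (positions 1,3,...): 5 2 0 9 0 4 7 3 → sum 30
Total = 77.
77 mod 10 = 7, so the number is invalid.

invalid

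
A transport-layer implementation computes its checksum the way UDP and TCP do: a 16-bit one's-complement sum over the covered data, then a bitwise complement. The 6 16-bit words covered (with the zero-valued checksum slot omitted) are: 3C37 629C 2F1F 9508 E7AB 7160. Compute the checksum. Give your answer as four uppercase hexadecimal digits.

43F8

One's-complement addition (fold any carry out of bit 15 back into bit 0):
  0x3C37 + 0x629C = 0x09ED3
  0x9ED3 + 0x2F1F = 0x0CDF2
  0xCDF2 + 0x9508 = 0x162FA → wrap carry → 0x62FB
  0x62FB + 0xE7AB = 0x14AA6 → wrap carry → 0x4AA7
  0x4AA7 + 0x7160 = 0x0BC07
One's-complement sum = 0xBC07.
Checksum = ~0xBC07 & 0xFFFF = 0x43F8.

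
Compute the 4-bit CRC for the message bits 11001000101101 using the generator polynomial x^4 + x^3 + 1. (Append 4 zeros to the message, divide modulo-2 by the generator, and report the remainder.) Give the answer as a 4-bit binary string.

0100

Append 4 zeros: 110010001011010000. Divide by 11001 (XOR where the leading bit is 1):
  pos 0: 11001 XOR 11001 = 00000
  pos 8: 10110 XOR 11001 = 01111
  pos 9: 11111 XOR 11001 = 00110
  pos 11: 11000 XOR 11001 = 00001
Remainder (last 4 bits) = 0100. This is the CRC / FCS.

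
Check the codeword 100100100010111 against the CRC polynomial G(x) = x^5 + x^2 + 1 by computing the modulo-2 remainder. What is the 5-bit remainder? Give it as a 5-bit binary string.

Modulo-2 division of 100100100010111 by 100101:
  pos 0: 100100 XOR 100101 = 000001
  pos 5: 110001 XOR 100101 = 010100
  pos 6: 101000 XOR 100101 = 001101
  pos 8: 110111 XOR 100101 = 010010
  pos 9: 100101 XOR 100101 = 000000
Remainder = 00000 (zero — the frame passes the CRC check).

00000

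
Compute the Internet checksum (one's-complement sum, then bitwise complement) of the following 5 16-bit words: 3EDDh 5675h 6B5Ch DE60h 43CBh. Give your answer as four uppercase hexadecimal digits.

One's-complement addition (fold any carry out of bit 15 back into bit 0):
  0x3EDD + 0x5675 = 0x09552
  0x9552 + 0x6B5C = 0x100AE → wrap carry → 0x00AF
  0x00AF + 0xDE60 = 0x0DF0F
  0xDF0F + 0x43CB = 0x122DA → wrap carry → 0x22DB
One's-complement sum = 0x22DB.
Checksum = ~0x22DB & 0xFFFF = 0xDD24.

DD24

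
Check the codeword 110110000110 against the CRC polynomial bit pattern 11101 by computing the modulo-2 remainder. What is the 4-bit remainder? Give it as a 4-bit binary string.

Modulo-2 division of 110110000110 by 11101:
  pos 0: 11011 XOR 11101 = 00110
  pos 2: 11000 XOR 11101 = 00101
  pos 4: 10100 XOR 11101 = 01001
  pos 5: 10011 XOR 11101 = 01110
  pos 6: 11101 XOR 11101 = 00000
Remainder = 0000 (zero — the frame passes the CRC check).

0000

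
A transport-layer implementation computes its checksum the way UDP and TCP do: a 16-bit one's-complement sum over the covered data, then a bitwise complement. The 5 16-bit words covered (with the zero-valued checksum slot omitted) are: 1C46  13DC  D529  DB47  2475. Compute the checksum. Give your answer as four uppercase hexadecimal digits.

One's-complement addition (fold any carry out of bit 15 back into bit 0):
  0x1C46 + 0x13DC = 0x03022
  0x3022 + 0xD529 = 0x1054B → wrap carry → 0x054C
  0x054C + 0xDB47 = 0x0E093
  0xE093 + 0x2475 = 0x10508 → wrap carry → 0x0509
One's-complement sum = 0x0509.
Checksum = ~0x0509 & 0xFFFF = 0xFAF6.

FAF6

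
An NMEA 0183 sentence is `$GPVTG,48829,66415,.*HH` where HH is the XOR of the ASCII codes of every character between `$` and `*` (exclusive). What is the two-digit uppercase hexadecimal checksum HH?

XOR the ASCII codes of the payload characters:
  'G' = 0x47 → acc = 0x47
  'P' = 0x50 → acc = 0x17
  'V' = 0x56 → acc = 0x41
  'T' = 0x54 → acc = 0x15
  'G' = 0x47 → acc = 0x52
  ',' = 0x2C → acc = 0x7E
  '4' = 0x34 → acc = 0x4A
  '8' = 0x38 → acc = 0x72
  '8' = 0x38 → acc = 0x4A
  '2' = 0x32 → acc = 0x78
  '9' = 0x39 → acc = 0x41
  ',' = 0x2C → acc = 0x6D
  '6' = 0x36 → acc = 0x5B
  '6' = 0x36 → acc = 0x6D
  '4' = 0x34 → acc = 0x59
  '1' = 0x31 → acc = 0x68
  '5' = 0x35 → acc = 0x5D
  ',' = 0x2C → acc = 0x71
  '.' = 0x2E → acc = 0x5F
Checksum = 0x5F.

5F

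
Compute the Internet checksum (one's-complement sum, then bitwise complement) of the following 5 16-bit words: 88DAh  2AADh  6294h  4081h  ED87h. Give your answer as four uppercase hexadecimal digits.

One's-complement addition (fold any carry out of bit 15 back into bit 0):
  0x88DA + 0x2AAD = 0x0B387
  0xB387 + 0x6294 = 0x1161B → wrap carry → 0x161C
  0x161C + 0x4081 = 0x0569D
  0x569D + 0xED87 = 0x14424 → wrap carry → 0x4425
One's-complement sum = 0x4425.
Checksum = ~0x4425 & 0xFFFF = 0xBBDA.

BBDA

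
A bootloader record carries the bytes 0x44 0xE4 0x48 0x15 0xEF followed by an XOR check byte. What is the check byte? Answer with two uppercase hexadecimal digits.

XOR the bytes together:
  start with 0x44
  0x44 ⊕ 0xE4 = 0xA0
  0xA0 ⊕ 0x48 = 0xE8
  0xE8 ⊕ 0x15 = 0xFD
  0xFD ⊕ 0xEF = 0x12

12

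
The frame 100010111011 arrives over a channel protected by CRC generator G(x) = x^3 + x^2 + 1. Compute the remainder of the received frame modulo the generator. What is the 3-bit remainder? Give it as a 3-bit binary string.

Modulo-2 division of 100010111011 by 1101:
  pos 0: 1000 XOR 1101 = 0101
  pos 1: 1011 XOR 1101 = 0110
  pos 2: 1100 XOR 1101 = 0001
  pos 5: 1111 XOR 1101 = 0010
  pos 7: 1001 XOR 1101 = 0100
  pos 8: 1001 XOR 1101 = 0100
Remainder = 100 (nonzero — an error is detected).

100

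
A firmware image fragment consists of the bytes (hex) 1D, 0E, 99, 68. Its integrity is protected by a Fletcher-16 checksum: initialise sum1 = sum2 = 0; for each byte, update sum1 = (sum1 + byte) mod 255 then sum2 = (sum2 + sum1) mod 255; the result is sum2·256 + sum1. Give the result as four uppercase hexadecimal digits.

Running sums (mod 255):
  after byte 0 (1D): sum1=29, sum2=29
  after byte 1 (0E): sum1=43, sum2=72
  after byte 2 (99): sum1=196, sum2=13
  after byte 3 (68): sum1=45, sum2=58
Checksum = sum2·256 + sum1 = 58·256 + 45 = 14893 = 0x3A2D.

3A2D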